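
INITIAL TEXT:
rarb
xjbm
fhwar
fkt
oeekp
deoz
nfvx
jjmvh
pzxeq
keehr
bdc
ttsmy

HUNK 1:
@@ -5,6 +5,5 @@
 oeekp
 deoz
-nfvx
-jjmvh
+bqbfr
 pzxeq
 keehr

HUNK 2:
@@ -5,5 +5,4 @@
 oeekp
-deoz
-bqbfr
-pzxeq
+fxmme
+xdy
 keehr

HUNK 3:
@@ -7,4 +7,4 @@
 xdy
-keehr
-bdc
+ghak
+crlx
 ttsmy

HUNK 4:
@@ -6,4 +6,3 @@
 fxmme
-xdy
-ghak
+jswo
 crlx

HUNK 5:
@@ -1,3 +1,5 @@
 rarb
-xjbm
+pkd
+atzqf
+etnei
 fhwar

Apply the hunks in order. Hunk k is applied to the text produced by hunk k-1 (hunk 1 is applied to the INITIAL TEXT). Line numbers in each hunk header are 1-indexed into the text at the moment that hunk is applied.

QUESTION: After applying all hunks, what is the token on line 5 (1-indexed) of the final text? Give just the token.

Hunk 1: at line 5 remove [nfvx,jjmvh] add [bqbfr] -> 11 lines: rarb xjbm fhwar fkt oeekp deoz bqbfr pzxeq keehr bdc ttsmy
Hunk 2: at line 5 remove [deoz,bqbfr,pzxeq] add [fxmme,xdy] -> 10 lines: rarb xjbm fhwar fkt oeekp fxmme xdy keehr bdc ttsmy
Hunk 3: at line 7 remove [keehr,bdc] add [ghak,crlx] -> 10 lines: rarb xjbm fhwar fkt oeekp fxmme xdy ghak crlx ttsmy
Hunk 4: at line 6 remove [xdy,ghak] add [jswo] -> 9 lines: rarb xjbm fhwar fkt oeekp fxmme jswo crlx ttsmy
Hunk 5: at line 1 remove [xjbm] add [pkd,atzqf,etnei] -> 11 lines: rarb pkd atzqf etnei fhwar fkt oeekp fxmme jswo crlx ttsmy
Final line 5: fhwar

Answer: fhwar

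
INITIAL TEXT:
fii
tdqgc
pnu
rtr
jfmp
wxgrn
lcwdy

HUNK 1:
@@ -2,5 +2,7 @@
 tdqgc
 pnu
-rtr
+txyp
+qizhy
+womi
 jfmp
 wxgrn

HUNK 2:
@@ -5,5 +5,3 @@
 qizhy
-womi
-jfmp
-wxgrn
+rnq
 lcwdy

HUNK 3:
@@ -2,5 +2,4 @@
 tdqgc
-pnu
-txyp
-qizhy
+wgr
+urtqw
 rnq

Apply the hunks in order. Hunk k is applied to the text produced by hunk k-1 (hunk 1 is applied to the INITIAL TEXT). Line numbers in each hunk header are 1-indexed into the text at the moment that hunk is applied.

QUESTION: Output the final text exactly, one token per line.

Answer: fii
tdqgc
wgr
urtqw
rnq
lcwdy

Derivation:
Hunk 1: at line 2 remove [rtr] add [txyp,qizhy,womi] -> 9 lines: fii tdqgc pnu txyp qizhy womi jfmp wxgrn lcwdy
Hunk 2: at line 5 remove [womi,jfmp,wxgrn] add [rnq] -> 7 lines: fii tdqgc pnu txyp qizhy rnq lcwdy
Hunk 3: at line 2 remove [pnu,txyp,qizhy] add [wgr,urtqw] -> 6 lines: fii tdqgc wgr urtqw rnq lcwdy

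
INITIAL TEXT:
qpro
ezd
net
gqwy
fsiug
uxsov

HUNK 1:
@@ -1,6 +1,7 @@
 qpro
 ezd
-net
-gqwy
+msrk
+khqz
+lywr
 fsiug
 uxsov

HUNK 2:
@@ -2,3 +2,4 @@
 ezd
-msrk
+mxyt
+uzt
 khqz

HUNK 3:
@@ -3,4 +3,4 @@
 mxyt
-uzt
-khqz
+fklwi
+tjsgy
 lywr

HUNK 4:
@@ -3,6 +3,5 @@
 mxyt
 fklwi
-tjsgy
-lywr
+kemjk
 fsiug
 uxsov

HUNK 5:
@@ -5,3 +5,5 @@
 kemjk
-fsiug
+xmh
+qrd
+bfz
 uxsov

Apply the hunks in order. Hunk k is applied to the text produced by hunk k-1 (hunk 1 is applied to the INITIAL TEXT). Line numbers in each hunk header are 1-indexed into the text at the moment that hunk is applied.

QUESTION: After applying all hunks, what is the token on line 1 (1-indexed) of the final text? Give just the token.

Answer: qpro

Derivation:
Hunk 1: at line 1 remove [net,gqwy] add [msrk,khqz,lywr] -> 7 lines: qpro ezd msrk khqz lywr fsiug uxsov
Hunk 2: at line 2 remove [msrk] add [mxyt,uzt] -> 8 lines: qpro ezd mxyt uzt khqz lywr fsiug uxsov
Hunk 3: at line 3 remove [uzt,khqz] add [fklwi,tjsgy] -> 8 lines: qpro ezd mxyt fklwi tjsgy lywr fsiug uxsov
Hunk 4: at line 3 remove [tjsgy,lywr] add [kemjk] -> 7 lines: qpro ezd mxyt fklwi kemjk fsiug uxsov
Hunk 5: at line 5 remove [fsiug] add [xmh,qrd,bfz] -> 9 lines: qpro ezd mxyt fklwi kemjk xmh qrd bfz uxsov
Final line 1: qpro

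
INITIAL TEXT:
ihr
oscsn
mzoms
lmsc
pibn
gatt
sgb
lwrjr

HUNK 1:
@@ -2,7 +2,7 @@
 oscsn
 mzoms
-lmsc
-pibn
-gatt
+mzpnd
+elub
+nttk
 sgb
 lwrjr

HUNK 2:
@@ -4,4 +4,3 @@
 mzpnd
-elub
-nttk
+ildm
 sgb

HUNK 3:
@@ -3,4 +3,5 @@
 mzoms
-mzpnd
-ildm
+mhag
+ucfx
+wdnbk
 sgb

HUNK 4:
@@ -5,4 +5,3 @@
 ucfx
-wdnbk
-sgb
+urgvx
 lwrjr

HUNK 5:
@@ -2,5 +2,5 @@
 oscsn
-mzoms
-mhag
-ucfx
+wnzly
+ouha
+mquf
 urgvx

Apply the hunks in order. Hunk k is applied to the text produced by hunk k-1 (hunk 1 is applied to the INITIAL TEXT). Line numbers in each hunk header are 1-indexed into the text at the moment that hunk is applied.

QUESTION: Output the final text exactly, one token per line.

Answer: ihr
oscsn
wnzly
ouha
mquf
urgvx
lwrjr

Derivation:
Hunk 1: at line 2 remove [lmsc,pibn,gatt] add [mzpnd,elub,nttk] -> 8 lines: ihr oscsn mzoms mzpnd elub nttk sgb lwrjr
Hunk 2: at line 4 remove [elub,nttk] add [ildm] -> 7 lines: ihr oscsn mzoms mzpnd ildm sgb lwrjr
Hunk 3: at line 3 remove [mzpnd,ildm] add [mhag,ucfx,wdnbk] -> 8 lines: ihr oscsn mzoms mhag ucfx wdnbk sgb lwrjr
Hunk 4: at line 5 remove [wdnbk,sgb] add [urgvx] -> 7 lines: ihr oscsn mzoms mhag ucfx urgvx lwrjr
Hunk 5: at line 2 remove [mzoms,mhag,ucfx] add [wnzly,ouha,mquf] -> 7 lines: ihr oscsn wnzly ouha mquf urgvx lwrjr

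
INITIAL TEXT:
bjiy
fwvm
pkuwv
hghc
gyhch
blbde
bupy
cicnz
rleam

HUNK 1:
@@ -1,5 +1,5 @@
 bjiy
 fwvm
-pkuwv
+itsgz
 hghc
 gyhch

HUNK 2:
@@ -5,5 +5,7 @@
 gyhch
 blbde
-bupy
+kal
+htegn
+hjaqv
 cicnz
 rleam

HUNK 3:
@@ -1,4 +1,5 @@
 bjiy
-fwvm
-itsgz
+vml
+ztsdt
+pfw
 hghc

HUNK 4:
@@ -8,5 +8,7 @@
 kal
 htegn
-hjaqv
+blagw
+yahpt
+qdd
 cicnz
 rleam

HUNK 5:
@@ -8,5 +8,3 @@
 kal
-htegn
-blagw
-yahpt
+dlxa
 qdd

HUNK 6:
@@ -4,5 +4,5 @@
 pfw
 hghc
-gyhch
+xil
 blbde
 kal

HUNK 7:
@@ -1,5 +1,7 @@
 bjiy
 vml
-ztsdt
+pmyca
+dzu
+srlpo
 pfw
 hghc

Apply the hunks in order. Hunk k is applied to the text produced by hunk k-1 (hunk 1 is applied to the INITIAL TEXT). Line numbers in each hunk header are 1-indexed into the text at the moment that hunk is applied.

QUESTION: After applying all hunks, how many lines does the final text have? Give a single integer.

Answer: 14

Derivation:
Hunk 1: at line 1 remove [pkuwv] add [itsgz] -> 9 lines: bjiy fwvm itsgz hghc gyhch blbde bupy cicnz rleam
Hunk 2: at line 5 remove [bupy] add [kal,htegn,hjaqv] -> 11 lines: bjiy fwvm itsgz hghc gyhch blbde kal htegn hjaqv cicnz rleam
Hunk 3: at line 1 remove [fwvm,itsgz] add [vml,ztsdt,pfw] -> 12 lines: bjiy vml ztsdt pfw hghc gyhch blbde kal htegn hjaqv cicnz rleam
Hunk 4: at line 8 remove [hjaqv] add [blagw,yahpt,qdd] -> 14 lines: bjiy vml ztsdt pfw hghc gyhch blbde kal htegn blagw yahpt qdd cicnz rleam
Hunk 5: at line 8 remove [htegn,blagw,yahpt] add [dlxa] -> 12 lines: bjiy vml ztsdt pfw hghc gyhch blbde kal dlxa qdd cicnz rleam
Hunk 6: at line 4 remove [gyhch] add [xil] -> 12 lines: bjiy vml ztsdt pfw hghc xil blbde kal dlxa qdd cicnz rleam
Hunk 7: at line 1 remove [ztsdt] add [pmyca,dzu,srlpo] -> 14 lines: bjiy vml pmyca dzu srlpo pfw hghc xil blbde kal dlxa qdd cicnz rleam
Final line count: 14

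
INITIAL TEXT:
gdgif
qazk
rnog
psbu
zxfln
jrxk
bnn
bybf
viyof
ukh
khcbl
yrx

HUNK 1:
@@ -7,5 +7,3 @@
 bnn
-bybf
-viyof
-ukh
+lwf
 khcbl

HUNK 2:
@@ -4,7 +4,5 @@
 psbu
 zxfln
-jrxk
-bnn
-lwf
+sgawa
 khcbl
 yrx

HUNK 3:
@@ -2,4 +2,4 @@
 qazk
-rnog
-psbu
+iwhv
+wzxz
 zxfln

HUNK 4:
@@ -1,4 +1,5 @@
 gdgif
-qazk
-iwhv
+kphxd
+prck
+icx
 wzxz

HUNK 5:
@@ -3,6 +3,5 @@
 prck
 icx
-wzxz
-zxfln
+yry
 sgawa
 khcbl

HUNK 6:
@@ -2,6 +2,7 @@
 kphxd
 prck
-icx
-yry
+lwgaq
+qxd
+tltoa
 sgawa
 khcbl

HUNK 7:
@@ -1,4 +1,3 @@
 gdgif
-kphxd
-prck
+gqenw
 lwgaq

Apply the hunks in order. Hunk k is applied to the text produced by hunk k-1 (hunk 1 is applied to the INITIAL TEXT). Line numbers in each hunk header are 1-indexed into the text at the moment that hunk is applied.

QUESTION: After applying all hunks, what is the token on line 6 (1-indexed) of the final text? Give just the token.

Hunk 1: at line 7 remove [bybf,viyof,ukh] add [lwf] -> 10 lines: gdgif qazk rnog psbu zxfln jrxk bnn lwf khcbl yrx
Hunk 2: at line 4 remove [jrxk,bnn,lwf] add [sgawa] -> 8 lines: gdgif qazk rnog psbu zxfln sgawa khcbl yrx
Hunk 3: at line 2 remove [rnog,psbu] add [iwhv,wzxz] -> 8 lines: gdgif qazk iwhv wzxz zxfln sgawa khcbl yrx
Hunk 4: at line 1 remove [qazk,iwhv] add [kphxd,prck,icx] -> 9 lines: gdgif kphxd prck icx wzxz zxfln sgawa khcbl yrx
Hunk 5: at line 3 remove [wzxz,zxfln] add [yry] -> 8 lines: gdgif kphxd prck icx yry sgawa khcbl yrx
Hunk 6: at line 2 remove [icx,yry] add [lwgaq,qxd,tltoa] -> 9 lines: gdgif kphxd prck lwgaq qxd tltoa sgawa khcbl yrx
Hunk 7: at line 1 remove [kphxd,prck] add [gqenw] -> 8 lines: gdgif gqenw lwgaq qxd tltoa sgawa khcbl yrx
Final line 6: sgawa

Answer: sgawa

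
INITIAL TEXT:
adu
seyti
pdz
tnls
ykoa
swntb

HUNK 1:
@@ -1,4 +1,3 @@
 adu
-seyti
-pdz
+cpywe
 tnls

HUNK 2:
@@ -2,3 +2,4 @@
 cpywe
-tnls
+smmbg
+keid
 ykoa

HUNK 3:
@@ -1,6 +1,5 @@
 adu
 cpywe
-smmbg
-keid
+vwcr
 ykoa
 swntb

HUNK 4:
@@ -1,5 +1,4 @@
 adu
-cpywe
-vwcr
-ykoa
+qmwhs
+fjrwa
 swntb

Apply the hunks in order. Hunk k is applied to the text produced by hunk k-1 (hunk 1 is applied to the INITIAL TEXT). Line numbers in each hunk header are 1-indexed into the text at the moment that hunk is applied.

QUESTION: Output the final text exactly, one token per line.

Hunk 1: at line 1 remove [seyti,pdz] add [cpywe] -> 5 lines: adu cpywe tnls ykoa swntb
Hunk 2: at line 2 remove [tnls] add [smmbg,keid] -> 6 lines: adu cpywe smmbg keid ykoa swntb
Hunk 3: at line 1 remove [smmbg,keid] add [vwcr] -> 5 lines: adu cpywe vwcr ykoa swntb
Hunk 4: at line 1 remove [cpywe,vwcr,ykoa] add [qmwhs,fjrwa] -> 4 lines: adu qmwhs fjrwa swntb

Answer: adu
qmwhs
fjrwa
swntb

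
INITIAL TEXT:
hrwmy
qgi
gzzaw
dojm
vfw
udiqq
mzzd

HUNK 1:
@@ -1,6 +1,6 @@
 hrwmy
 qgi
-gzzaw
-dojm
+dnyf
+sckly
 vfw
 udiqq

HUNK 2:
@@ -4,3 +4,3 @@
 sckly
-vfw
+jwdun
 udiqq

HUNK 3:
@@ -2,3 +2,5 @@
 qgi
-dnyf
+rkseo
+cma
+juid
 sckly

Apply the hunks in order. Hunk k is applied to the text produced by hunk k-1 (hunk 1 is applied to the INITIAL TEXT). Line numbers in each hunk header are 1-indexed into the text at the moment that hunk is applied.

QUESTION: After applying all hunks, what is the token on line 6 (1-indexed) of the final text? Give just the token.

Answer: sckly

Derivation:
Hunk 1: at line 1 remove [gzzaw,dojm] add [dnyf,sckly] -> 7 lines: hrwmy qgi dnyf sckly vfw udiqq mzzd
Hunk 2: at line 4 remove [vfw] add [jwdun] -> 7 lines: hrwmy qgi dnyf sckly jwdun udiqq mzzd
Hunk 3: at line 2 remove [dnyf] add [rkseo,cma,juid] -> 9 lines: hrwmy qgi rkseo cma juid sckly jwdun udiqq mzzd
Final line 6: sckly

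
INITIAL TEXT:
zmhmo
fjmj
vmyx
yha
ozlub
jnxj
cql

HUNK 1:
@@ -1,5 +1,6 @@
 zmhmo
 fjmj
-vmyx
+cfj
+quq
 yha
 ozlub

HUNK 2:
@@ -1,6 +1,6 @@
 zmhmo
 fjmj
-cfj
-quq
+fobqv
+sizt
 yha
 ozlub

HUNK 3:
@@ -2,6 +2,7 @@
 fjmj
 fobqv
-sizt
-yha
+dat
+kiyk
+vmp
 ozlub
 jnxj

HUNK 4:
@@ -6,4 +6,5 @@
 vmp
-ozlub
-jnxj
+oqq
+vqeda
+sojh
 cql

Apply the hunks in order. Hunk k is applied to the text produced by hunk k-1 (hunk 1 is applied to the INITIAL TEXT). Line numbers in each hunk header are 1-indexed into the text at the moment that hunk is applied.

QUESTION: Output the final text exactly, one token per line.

Hunk 1: at line 1 remove [vmyx] add [cfj,quq] -> 8 lines: zmhmo fjmj cfj quq yha ozlub jnxj cql
Hunk 2: at line 1 remove [cfj,quq] add [fobqv,sizt] -> 8 lines: zmhmo fjmj fobqv sizt yha ozlub jnxj cql
Hunk 3: at line 2 remove [sizt,yha] add [dat,kiyk,vmp] -> 9 lines: zmhmo fjmj fobqv dat kiyk vmp ozlub jnxj cql
Hunk 4: at line 6 remove [ozlub,jnxj] add [oqq,vqeda,sojh] -> 10 lines: zmhmo fjmj fobqv dat kiyk vmp oqq vqeda sojh cql

Answer: zmhmo
fjmj
fobqv
dat
kiyk
vmp
oqq
vqeda
sojh
cql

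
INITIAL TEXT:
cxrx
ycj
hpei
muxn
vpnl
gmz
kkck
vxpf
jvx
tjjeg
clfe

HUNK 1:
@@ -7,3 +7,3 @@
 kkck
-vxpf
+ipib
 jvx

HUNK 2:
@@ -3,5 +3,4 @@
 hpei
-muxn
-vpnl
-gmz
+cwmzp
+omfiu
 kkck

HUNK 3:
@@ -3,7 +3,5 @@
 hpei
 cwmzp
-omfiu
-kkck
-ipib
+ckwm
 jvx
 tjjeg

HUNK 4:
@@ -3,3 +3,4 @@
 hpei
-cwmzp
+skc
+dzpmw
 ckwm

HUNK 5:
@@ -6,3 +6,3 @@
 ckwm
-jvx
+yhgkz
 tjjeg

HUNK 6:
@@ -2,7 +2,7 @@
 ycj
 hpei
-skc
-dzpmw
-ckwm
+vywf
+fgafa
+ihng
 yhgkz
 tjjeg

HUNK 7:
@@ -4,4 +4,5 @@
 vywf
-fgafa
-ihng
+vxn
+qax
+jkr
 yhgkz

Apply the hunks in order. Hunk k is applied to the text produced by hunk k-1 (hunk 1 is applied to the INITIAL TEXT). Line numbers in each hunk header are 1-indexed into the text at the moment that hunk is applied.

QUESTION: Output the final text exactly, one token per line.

Answer: cxrx
ycj
hpei
vywf
vxn
qax
jkr
yhgkz
tjjeg
clfe

Derivation:
Hunk 1: at line 7 remove [vxpf] add [ipib] -> 11 lines: cxrx ycj hpei muxn vpnl gmz kkck ipib jvx tjjeg clfe
Hunk 2: at line 3 remove [muxn,vpnl,gmz] add [cwmzp,omfiu] -> 10 lines: cxrx ycj hpei cwmzp omfiu kkck ipib jvx tjjeg clfe
Hunk 3: at line 3 remove [omfiu,kkck,ipib] add [ckwm] -> 8 lines: cxrx ycj hpei cwmzp ckwm jvx tjjeg clfe
Hunk 4: at line 3 remove [cwmzp] add [skc,dzpmw] -> 9 lines: cxrx ycj hpei skc dzpmw ckwm jvx tjjeg clfe
Hunk 5: at line 6 remove [jvx] add [yhgkz] -> 9 lines: cxrx ycj hpei skc dzpmw ckwm yhgkz tjjeg clfe
Hunk 6: at line 2 remove [skc,dzpmw,ckwm] add [vywf,fgafa,ihng] -> 9 lines: cxrx ycj hpei vywf fgafa ihng yhgkz tjjeg clfe
Hunk 7: at line 4 remove [fgafa,ihng] add [vxn,qax,jkr] -> 10 lines: cxrx ycj hpei vywf vxn qax jkr yhgkz tjjeg clfe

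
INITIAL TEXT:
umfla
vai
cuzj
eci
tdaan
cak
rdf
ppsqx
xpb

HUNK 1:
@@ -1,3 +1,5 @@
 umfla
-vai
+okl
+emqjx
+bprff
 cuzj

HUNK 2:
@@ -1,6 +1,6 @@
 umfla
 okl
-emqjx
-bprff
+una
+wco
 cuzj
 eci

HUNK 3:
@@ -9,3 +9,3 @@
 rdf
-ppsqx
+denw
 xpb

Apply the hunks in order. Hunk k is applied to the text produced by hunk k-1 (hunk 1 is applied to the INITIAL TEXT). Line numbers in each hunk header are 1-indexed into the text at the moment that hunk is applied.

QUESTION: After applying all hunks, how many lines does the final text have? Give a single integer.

Answer: 11

Derivation:
Hunk 1: at line 1 remove [vai] add [okl,emqjx,bprff] -> 11 lines: umfla okl emqjx bprff cuzj eci tdaan cak rdf ppsqx xpb
Hunk 2: at line 1 remove [emqjx,bprff] add [una,wco] -> 11 lines: umfla okl una wco cuzj eci tdaan cak rdf ppsqx xpb
Hunk 3: at line 9 remove [ppsqx] add [denw] -> 11 lines: umfla okl una wco cuzj eci tdaan cak rdf denw xpb
Final line count: 11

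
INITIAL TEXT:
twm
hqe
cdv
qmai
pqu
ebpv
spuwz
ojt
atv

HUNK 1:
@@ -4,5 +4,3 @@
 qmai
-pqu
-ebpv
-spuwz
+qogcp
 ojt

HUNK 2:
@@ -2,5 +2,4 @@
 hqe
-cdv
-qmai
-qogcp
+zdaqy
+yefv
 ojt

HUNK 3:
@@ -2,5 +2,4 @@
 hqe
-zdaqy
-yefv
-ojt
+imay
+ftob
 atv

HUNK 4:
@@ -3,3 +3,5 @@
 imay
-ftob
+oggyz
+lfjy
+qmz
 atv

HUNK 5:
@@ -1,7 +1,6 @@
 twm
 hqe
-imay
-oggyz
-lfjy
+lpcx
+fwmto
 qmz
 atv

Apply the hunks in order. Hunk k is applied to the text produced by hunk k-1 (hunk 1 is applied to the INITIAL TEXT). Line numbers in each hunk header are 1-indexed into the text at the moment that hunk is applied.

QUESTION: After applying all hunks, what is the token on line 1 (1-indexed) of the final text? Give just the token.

Hunk 1: at line 4 remove [pqu,ebpv,spuwz] add [qogcp] -> 7 lines: twm hqe cdv qmai qogcp ojt atv
Hunk 2: at line 2 remove [cdv,qmai,qogcp] add [zdaqy,yefv] -> 6 lines: twm hqe zdaqy yefv ojt atv
Hunk 3: at line 2 remove [zdaqy,yefv,ojt] add [imay,ftob] -> 5 lines: twm hqe imay ftob atv
Hunk 4: at line 3 remove [ftob] add [oggyz,lfjy,qmz] -> 7 lines: twm hqe imay oggyz lfjy qmz atv
Hunk 5: at line 1 remove [imay,oggyz,lfjy] add [lpcx,fwmto] -> 6 lines: twm hqe lpcx fwmto qmz atv
Final line 1: twm

Answer: twm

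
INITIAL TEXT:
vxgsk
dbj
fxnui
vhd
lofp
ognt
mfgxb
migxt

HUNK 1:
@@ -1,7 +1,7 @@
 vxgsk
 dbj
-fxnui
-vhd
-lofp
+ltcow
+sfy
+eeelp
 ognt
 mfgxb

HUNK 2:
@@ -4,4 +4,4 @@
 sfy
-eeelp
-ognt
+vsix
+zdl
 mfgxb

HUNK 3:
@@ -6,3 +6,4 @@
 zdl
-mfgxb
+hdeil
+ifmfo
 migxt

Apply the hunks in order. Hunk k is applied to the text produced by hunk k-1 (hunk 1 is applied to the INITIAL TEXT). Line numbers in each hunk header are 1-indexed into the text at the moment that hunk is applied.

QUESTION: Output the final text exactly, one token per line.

Hunk 1: at line 1 remove [fxnui,vhd,lofp] add [ltcow,sfy,eeelp] -> 8 lines: vxgsk dbj ltcow sfy eeelp ognt mfgxb migxt
Hunk 2: at line 4 remove [eeelp,ognt] add [vsix,zdl] -> 8 lines: vxgsk dbj ltcow sfy vsix zdl mfgxb migxt
Hunk 3: at line 6 remove [mfgxb] add [hdeil,ifmfo] -> 9 lines: vxgsk dbj ltcow sfy vsix zdl hdeil ifmfo migxt

Answer: vxgsk
dbj
ltcow
sfy
vsix
zdl
hdeil
ifmfo
migxt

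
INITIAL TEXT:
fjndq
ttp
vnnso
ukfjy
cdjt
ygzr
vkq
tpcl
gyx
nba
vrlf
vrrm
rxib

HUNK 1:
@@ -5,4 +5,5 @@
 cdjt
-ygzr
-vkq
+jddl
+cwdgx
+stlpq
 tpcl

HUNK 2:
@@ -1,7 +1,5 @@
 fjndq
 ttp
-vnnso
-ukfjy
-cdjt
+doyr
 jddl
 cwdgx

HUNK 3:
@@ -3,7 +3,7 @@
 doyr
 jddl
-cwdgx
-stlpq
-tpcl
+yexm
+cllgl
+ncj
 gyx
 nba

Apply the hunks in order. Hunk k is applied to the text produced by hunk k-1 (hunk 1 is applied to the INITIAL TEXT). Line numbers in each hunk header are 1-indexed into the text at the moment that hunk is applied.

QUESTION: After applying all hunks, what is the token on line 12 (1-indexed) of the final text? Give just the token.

Answer: rxib

Derivation:
Hunk 1: at line 5 remove [ygzr,vkq] add [jddl,cwdgx,stlpq] -> 14 lines: fjndq ttp vnnso ukfjy cdjt jddl cwdgx stlpq tpcl gyx nba vrlf vrrm rxib
Hunk 2: at line 1 remove [vnnso,ukfjy,cdjt] add [doyr] -> 12 lines: fjndq ttp doyr jddl cwdgx stlpq tpcl gyx nba vrlf vrrm rxib
Hunk 3: at line 3 remove [cwdgx,stlpq,tpcl] add [yexm,cllgl,ncj] -> 12 lines: fjndq ttp doyr jddl yexm cllgl ncj gyx nba vrlf vrrm rxib
Final line 12: rxib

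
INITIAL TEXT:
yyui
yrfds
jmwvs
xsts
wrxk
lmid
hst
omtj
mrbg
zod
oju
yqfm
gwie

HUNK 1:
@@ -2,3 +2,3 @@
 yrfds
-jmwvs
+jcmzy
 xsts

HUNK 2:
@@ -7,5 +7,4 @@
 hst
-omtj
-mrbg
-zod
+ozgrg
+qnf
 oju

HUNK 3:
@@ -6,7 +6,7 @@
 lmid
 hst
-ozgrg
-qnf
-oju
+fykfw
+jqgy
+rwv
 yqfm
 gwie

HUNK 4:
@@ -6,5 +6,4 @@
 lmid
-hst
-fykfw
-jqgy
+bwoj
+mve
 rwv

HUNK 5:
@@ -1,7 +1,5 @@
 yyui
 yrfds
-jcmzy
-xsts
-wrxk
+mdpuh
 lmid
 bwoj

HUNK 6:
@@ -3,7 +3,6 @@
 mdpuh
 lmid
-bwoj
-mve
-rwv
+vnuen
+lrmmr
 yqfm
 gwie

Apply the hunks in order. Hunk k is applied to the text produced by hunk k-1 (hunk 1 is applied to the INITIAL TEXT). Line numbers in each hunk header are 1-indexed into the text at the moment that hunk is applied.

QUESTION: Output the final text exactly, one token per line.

Hunk 1: at line 2 remove [jmwvs] add [jcmzy] -> 13 lines: yyui yrfds jcmzy xsts wrxk lmid hst omtj mrbg zod oju yqfm gwie
Hunk 2: at line 7 remove [omtj,mrbg,zod] add [ozgrg,qnf] -> 12 lines: yyui yrfds jcmzy xsts wrxk lmid hst ozgrg qnf oju yqfm gwie
Hunk 3: at line 6 remove [ozgrg,qnf,oju] add [fykfw,jqgy,rwv] -> 12 lines: yyui yrfds jcmzy xsts wrxk lmid hst fykfw jqgy rwv yqfm gwie
Hunk 4: at line 6 remove [hst,fykfw,jqgy] add [bwoj,mve] -> 11 lines: yyui yrfds jcmzy xsts wrxk lmid bwoj mve rwv yqfm gwie
Hunk 5: at line 1 remove [jcmzy,xsts,wrxk] add [mdpuh] -> 9 lines: yyui yrfds mdpuh lmid bwoj mve rwv yqfm gwie
Hunk 6: at line 3 remove [bwoj,mve,rwv] add [vnuen,lrmmr] -> 8 lines: yyui yrfds mdpuh lmid vnuen lrmmr yqfm gwie

Answer: yyui
yrfds
mdpuh
lmid
vnuen
lrmmr
yqfm
gwie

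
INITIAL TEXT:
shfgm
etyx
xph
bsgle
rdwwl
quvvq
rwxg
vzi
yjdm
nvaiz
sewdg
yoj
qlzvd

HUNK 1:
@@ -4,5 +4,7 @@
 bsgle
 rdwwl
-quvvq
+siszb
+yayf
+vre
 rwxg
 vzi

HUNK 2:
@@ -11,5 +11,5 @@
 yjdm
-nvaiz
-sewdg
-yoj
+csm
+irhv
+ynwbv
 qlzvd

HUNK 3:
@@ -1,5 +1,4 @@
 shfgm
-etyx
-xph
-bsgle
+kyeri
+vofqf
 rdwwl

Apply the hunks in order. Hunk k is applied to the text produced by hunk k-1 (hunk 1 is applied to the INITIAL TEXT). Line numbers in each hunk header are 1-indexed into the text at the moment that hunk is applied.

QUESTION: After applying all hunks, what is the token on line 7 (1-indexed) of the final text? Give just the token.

Answer: vre

Derivation:
Hunk 1: at line 4 remove [quvvq] add [siszb,yayf,vre] -> 15 lines: shfgm etyx xph bsgle rdwwl siszb yayf vre rwxg vzi yjdm nvaiz sewdg yoj qlzvd
Hunk 2: at line 11 remove [nvaiz,sewdg,yoj] add [csm,irhv,ynwbv] -> 15 lines: shfgm etyx xph bsgle rdwwl siszb yayf vre rwxg vzi yjdm csm irhv ynwbv qlzvd
Hunk 3: at line 1 remove [etyx,xph,bsgle] add [kyeri,vofqf] -> 14 lines: shfgm kyeri vofqf rdwwl siszb yayf vre rwxg vzi yjdm csm irhv ynwbv qlzvd
Final line 7: vre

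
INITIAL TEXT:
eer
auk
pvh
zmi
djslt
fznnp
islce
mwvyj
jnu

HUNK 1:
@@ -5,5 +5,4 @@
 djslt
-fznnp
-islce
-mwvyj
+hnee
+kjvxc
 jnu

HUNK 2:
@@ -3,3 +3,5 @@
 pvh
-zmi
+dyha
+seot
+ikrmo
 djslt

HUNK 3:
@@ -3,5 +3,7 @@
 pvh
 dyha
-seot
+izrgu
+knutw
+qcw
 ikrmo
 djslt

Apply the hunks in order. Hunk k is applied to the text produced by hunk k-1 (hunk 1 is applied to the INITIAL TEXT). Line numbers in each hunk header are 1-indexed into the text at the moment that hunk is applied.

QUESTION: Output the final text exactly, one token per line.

Hunk 1: at line 5 remove [fznnp,islce,mwvyj] add [hnee,kjvxc] -> 8 lines: eer auk pvh zmi djslt hnee kjvxc jnu
Hunk 2: at line 3 remove [zmi] add [dyha,seot,ikrmo] -> 10 lines: eer auk pvh dyha seot ikrmo djslt hnee kjvxc jnu
Hunk 3: at line 3 remove [seot] add [izrgu,knutw,qcw] -> 12 lines: eer auk pvh dyha izrgu knutw qcw ikrmo djslt hnee kjvxc jnu

Answer: eer
auk
pvh
dyha
izrgu
knutw
qcw
ikrmo
djslt
hnee
kjvxc
jnu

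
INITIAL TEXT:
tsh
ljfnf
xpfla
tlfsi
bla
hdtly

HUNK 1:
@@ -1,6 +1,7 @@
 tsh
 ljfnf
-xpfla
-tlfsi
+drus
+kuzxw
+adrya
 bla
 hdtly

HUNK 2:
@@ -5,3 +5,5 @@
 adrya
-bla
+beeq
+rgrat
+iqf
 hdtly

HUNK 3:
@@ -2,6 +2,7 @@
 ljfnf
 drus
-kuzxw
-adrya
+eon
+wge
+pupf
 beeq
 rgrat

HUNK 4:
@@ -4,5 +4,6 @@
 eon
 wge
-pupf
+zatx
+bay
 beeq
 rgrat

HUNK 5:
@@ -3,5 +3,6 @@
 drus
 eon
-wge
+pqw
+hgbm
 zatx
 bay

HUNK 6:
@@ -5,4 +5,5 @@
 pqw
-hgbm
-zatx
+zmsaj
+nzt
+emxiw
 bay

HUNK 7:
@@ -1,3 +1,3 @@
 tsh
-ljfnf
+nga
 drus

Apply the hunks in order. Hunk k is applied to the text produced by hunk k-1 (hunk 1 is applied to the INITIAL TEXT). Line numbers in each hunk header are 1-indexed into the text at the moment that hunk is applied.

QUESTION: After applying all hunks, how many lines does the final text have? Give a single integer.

Answer: 13

Derivation:
Hunk 1: at line 1 remove [xpfla,tlfsi] add [drus,kuzxw,adrya] -> 7 lines: tsh ljfnf drus kuzxw adrya bla hdtly
Hunk 2: at line 5 remove [bla] add [beeq,rgrat,iqf] -> 9 lines: tsh ljfnf drus kuzxw adrya beeq rgrat iqf hdtly
Hunk 3: at line 2 remove [kuzxw,adrya] add [eon,wge,pupf] -> 10 lines: tsh ljfnf drus eon wge pupf beeq rgrat iqf hdtly
Hunk 4: at line 4 remove [pupf] add [zatx,bay] -> 11 lines: tsh ljfnf drus eon wge zatx bay beeq rgrat iqf hdtly
Hunk 5: at line 3 remove [wge] add [pqw,hgbm] -> 12 lines: tsh ljfnf drus eon pqw hgbm zatx bay beeq rgrat iqf hdtly
Hunk 6: at line 5 remove [hgbm,zatx] add [zmsaj,nzt,emxiw] -> 13 lines: tsh ljfnf drus eon pqw zmsaj nzt emxiw bay beeq rgrat iqf hdtly
Hunk 7: at line 1 remove [ljfnf] add [nga] -> 13 lines: tsh nga drus eon pqw zmsaj nzt emxiw bay beeq rgrat iqf hdtly
Final line count: 13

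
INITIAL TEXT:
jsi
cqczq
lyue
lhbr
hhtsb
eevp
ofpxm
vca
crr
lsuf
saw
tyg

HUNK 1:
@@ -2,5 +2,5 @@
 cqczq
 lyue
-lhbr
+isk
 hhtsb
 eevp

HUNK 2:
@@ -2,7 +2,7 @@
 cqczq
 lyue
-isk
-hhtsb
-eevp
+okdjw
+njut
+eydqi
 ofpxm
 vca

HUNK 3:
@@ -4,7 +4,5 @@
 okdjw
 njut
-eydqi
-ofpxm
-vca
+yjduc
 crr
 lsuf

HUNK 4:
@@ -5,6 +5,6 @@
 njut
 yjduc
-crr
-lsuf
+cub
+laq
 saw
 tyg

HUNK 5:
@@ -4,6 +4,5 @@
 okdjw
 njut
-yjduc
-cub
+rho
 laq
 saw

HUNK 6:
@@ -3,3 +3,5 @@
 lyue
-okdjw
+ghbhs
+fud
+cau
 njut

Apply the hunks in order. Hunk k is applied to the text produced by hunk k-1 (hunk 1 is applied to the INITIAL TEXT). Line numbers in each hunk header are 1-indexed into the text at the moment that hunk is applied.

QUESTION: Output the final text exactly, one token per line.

Answer: jsi
cqczq
lyue
ghbhs
fud
cau
njut
rho
laq
saw
tyg

Derivation:
Hunk 1: at line 2 remove [lhbr] add [isk] -> 12 lines: jsi cqczq lyue isk hhtsb eevp ofpxm vca crr lsuf saw tyg
Hunk 2: at line 2 remove [isk,hhtsb,eevp] add [okdjw,njut,eydqi] -> 12 lines: jsi cqczq lyue okdjw njut eydqi ofpxm vca crr lsuf saw tyg
Hunk 3: at line 4 remove [eydqi,ofpxm,vca] add [yjduc] -> 10 lines: jsi cqczq lyue okdjw njut yjduc crr lsuf saw tyg
Hunk 4: at line 5 remove [crr,lsuf] add [cub,laq] -> 10 lines: jsi cqczq lyue okdjw njut yjduc cub laq saw tyg
Hunk 5: at line 4 remove [yjduc,cub] add [rho] -> 9 lines: jsi cqczq lyue okdjw njut rho laq saw tyg
Hunk 6: at line 3 remove [okdjw] add [ghbhs,fud,cau] -> 11 lines: jsi cqczq lyue ghbhs fud cau njut rho laq saw tyg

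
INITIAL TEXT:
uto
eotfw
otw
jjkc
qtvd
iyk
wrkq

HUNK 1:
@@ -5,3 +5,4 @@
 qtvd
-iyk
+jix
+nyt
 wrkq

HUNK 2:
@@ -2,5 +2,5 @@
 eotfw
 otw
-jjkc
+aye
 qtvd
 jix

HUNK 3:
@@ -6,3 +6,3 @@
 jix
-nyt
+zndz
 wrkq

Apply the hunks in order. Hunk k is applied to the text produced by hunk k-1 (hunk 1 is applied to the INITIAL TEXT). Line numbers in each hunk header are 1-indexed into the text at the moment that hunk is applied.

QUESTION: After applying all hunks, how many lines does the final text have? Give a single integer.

Hunk 1: at line 5 remove [iyk] add [jix,nyt] -> 8 lines: uto eotfw otw jjkc qtvd jix nyt wrkq
Hunk 2: at line 2 remove [jjkc] add [aye] -> 8 lines: uto eotfw otw aye qtvd jix nyt wrkq
Hunk 3: at line 6 remove [nyt] add [zndz] -> 8 lines: uto eotfw otw aye qtvd jix zndz wrkq
Final line count: 8

Answer: 8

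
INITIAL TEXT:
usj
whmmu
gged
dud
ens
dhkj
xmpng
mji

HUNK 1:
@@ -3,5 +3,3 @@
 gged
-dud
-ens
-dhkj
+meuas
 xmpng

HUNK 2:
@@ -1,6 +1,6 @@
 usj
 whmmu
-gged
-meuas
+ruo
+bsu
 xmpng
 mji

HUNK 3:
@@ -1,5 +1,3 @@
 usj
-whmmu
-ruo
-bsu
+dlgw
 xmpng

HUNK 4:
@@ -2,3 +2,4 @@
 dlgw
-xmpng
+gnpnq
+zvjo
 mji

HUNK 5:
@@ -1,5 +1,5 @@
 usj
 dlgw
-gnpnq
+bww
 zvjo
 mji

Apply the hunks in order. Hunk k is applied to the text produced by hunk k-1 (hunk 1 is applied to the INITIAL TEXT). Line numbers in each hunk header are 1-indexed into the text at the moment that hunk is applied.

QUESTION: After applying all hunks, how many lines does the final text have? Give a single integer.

Answer: 5

Derivation:
Hunk 1: at line 3 remove [dud,ens,dhkj] add [meuas] -> 6 lines: usj whmmu gged meuas xmpng mji
Hunk 2: at line 1 remove [gged,meuas] add [ruo,bsu] -> 6 lines: usj whmmu ruo bsu xmpng mji
Hunk 3: at line 1 remove [whmmu,ruo,bsu] add [dlgw] -> 4 lines: usj dlgw xmpng mji
Hunk 4: at line 2 remove [xmpng] add [gnpnq,zvjo] -> 5 lines: usj dlgw gnpnq zvjo mji
Hunk 5: at line 1 remove [gnpnq] add [bww] -> 5 lines: usj dlgw bww zvjo mji
Final line count: 5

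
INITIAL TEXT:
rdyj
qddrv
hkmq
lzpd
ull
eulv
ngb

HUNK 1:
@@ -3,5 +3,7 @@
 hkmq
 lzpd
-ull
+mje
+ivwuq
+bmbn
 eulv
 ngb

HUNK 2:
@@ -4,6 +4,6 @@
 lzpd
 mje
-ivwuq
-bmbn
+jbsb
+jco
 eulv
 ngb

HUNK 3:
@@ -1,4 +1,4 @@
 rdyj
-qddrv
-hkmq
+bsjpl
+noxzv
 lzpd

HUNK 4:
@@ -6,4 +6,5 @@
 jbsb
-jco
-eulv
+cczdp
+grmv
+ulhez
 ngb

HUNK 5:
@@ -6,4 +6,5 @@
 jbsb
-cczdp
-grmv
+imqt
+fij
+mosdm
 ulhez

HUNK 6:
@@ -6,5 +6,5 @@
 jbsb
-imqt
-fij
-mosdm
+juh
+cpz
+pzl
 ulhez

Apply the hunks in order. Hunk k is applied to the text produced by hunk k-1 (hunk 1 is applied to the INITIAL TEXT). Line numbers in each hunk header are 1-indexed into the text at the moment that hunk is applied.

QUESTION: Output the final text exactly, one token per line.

Hunk 1: at line 3 remove [ull] add [mje,ivwuq,bmbn] -> 9 lines: rdyj qddrv hkmq lzpd mje ivwuq bmbn eulv ngb
Hunk 2: at line 4 remove [ivwuq,bmbn] add [jbsb,jco] -> 9 lines: rdyj qddrv hkmq lzpd mje jbsb jco eulv ngb
Hunk 3: at line 1 remove [qddrv,hkmq] add [bsjpl,noxzv] -> 9 lines: rdyj bsjpl noxzv lzpd mje jbsb jco eulv ngb
Hunk 4: at line 6 remove [jco,eulv] add [cczdp,grmv,ulhez] -> 10 lines: rdyj bsjpl noxzv lzpd mje jbsb cczdp grmv ulhez ngb
Hunk 5: at line 6 remove [cczdp,grmv] add [imqt,fij,mosdm] -> 11 lines: rdyj bsjpl noxzv lzpd mje jbsb imqt fij mosdm ulhez ngb
Hunk 6: at line 6 remove [imqt,fij,mosdm] add [juh,cpz,pzl] -> 11 lines: rdyj bsjpl noxzv lzpd mje jbsb juh cpz pzl ulhez ngb

Answer: rdyj
bsjpl
noxzv
lzpd
mje
jbsb
juh
cpz
pzl
ulhez
ngb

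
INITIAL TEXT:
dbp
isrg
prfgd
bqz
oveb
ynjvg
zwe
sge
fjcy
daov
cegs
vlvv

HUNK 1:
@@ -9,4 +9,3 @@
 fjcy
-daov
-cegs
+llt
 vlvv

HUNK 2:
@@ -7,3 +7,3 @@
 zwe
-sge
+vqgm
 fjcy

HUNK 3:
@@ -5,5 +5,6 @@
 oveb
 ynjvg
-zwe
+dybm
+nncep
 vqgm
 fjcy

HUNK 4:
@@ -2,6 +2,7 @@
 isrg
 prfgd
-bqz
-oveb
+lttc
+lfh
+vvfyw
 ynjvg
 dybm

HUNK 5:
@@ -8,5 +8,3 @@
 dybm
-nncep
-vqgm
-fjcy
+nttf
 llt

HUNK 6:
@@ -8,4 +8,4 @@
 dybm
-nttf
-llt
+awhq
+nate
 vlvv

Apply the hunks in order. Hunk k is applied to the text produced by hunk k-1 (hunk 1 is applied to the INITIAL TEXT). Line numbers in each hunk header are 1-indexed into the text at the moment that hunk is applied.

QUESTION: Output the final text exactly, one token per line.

Hunk 1: at line 9 remove [daov,cegs] add [llt] -> 11 lines: dbp isrg prfgd bqz oveb ynjvg zwe sge fjcy llt vlvv
Hunk 2: at line 7 remove [sge] add [vqgm] -> 11 lines: dbp isrg prfgd bqz oveb ynjvg zwe vqgm fjcy llt vlvv
Hunk 3: at line 5 remove [zwe] add [dybm,nncep] -> 12 lines: dbp isrg prfgd bqz oveb ynjvg dybm nncep vqgm fjcy llt vlvv
Hunk 4: at line 2 remove [bqz,oveb] add [lttc,lfh,vvfyw] -> 13 lines: dbp isrg prfgd lttc lfh vvfyw ynjvg dybm nncep vqgm fjcy llt vlvv
Hunk 5: at line 8 remove [nncep,vqgm,fjcy] add [nttf] -> 11 lines: dbp isrg prfgd lttc lfh vvfyw ynjvg dybm nttf llt vlvv
Hunk 6: at line 8 remove [nttf,llt] add [awhq,nate] -> 11 lines: dbp isrg prfgd lttc lfh vvfyw ynjvg dybm awhq nate vlvv

Answer: dbp
isrg
prfgd
lttc
lfh
vvfyw
ynjvg
dybm
awhq
nate
vlvv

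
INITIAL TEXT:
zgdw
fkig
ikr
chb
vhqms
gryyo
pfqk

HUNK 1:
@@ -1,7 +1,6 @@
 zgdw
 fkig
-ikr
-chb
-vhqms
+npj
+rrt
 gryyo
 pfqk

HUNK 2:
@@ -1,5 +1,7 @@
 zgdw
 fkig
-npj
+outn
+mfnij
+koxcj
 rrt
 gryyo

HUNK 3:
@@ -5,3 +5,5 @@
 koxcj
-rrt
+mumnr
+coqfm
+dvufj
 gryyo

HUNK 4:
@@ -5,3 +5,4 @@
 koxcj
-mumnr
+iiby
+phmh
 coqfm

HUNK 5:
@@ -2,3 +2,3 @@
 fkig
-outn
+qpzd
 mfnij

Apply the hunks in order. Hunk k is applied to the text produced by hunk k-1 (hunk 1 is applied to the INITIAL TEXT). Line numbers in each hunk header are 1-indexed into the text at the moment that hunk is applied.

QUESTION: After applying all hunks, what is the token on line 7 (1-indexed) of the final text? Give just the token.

Answer: phmh

Derivation:
Hunk 1: at line 1 remove [ikr,chb,vhqms] add [npj,rrt] -> 6 lines: zgdw fkig npj rrt gryyo pfqk
Hunk 2: at line 1 remove [npj] add [outn,mfnij,koxcj] -> 8 lines: zgdw fkig outn mfnij koxcj rrt gryyo pfqk
Hunk 3: at line 5 remove [rrt] add [mumnr,coqfm,dvufj] -> 10 lines: zgdw fkig outn mfnij koxcj mumnr coqfm dvufj gryyo pfqk
Hunk 4: at line 5 remove [mumnr] add [iiby,phmh] -> 11 lines: zgdw fkig outn mfnij koxcj iiby phmh coqfm dvufj gryyo pfqk
Hunk 5: at line 2 remove [outn] add [qpzd] -> 11 lines: zgdw fkig qpzd mfnij koxcj iiby phmh coqfm dvufj gryyo pfqk
Final line 7: phmh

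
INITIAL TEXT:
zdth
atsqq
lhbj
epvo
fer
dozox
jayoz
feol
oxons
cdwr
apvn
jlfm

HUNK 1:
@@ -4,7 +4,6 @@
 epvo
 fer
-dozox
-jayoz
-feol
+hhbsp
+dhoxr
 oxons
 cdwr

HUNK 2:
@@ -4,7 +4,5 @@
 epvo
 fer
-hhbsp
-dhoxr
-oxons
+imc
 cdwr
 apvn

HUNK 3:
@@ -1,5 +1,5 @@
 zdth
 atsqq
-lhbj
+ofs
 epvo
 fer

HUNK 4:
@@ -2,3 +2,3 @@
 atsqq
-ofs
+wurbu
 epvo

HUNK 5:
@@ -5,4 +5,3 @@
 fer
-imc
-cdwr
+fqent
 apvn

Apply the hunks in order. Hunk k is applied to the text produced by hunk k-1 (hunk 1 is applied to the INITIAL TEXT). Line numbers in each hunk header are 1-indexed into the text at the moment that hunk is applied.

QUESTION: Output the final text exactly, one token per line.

Hunk 1: at line 4 remove [dozox,jayoz,feol] add [hhbsp,dhoxr] -> 11 lines: zdth atsqq lhbj epvo fer hhbsp dhoxr oxons cdwr apvn jlfm
Hunk 2: at line 4 remove [hhbsp,dhoxr,oxons] add [imc] -> 9 lines: zdth atsqq lhbj epvo fer imc cdwr apvn jlfm
Hunk 3: at line 1 remove [lhbj] add [ofs] -> 9 lines: zdth atsqq ofs epvo fer imc cdwr apvn jlfm
Hunk 4: at line 2 remove [ofs] add [wurbu] -> 9 lines: zdth atsqq wurbu epvo fer imc cdwr apvn jlfm
Hunk 5: at line 5 remove [imc,cdwr] add [fqent] -> 8 lines: zdth atsqq wurbu epvo fer fqent apvn jlfm

Answer: zdth
atsqq
wurbu
epvo
fer
fqent
apvn
jlfm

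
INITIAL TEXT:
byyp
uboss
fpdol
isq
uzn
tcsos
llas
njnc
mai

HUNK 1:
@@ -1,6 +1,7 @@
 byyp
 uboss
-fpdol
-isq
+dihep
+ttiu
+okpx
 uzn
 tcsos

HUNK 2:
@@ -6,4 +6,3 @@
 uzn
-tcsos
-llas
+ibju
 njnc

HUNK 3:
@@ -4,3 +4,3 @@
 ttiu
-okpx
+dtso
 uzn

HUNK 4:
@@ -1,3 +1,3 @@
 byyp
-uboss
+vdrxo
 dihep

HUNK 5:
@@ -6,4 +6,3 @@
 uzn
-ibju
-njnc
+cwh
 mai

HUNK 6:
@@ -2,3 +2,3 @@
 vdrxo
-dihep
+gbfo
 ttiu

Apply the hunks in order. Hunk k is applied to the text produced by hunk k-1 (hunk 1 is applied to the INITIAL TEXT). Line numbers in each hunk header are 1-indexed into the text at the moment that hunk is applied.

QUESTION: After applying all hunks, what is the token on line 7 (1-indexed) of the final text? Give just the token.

Hunk 1: at line 1 remove [fpdol,isq] add [dihep,ttiu,okpx] -> 10 lines: byyp uboss dihep ttiu okpx uzn tcsos llas njnc mai
Hunk 2: at line 6 remove [tcsos,llas] add [ibju] -> 9 lines: byyp uboss dihep ttiu okpx uzn ibju njnc mai
Hunk 3: at line 4 remove [okpx] add [dtso] -> 9 lines: byyp uboss dihep ttiu dtso uzn ibju njnc mai
Hunk 4: at line 1 remove [uboss] add [vdrxo] -> 9 lines: byyp vdrxo dihep ttiu dtso uzn ibju njnc mai
Hunk 5: at line 6 remove [ibju,njnc] add [cwh] -> 8 lines: byyp vdrxo dihep ttiu dtso uzn cwh mai
Hunk 6: at line 2 remove [dihep] add [gbfo] -> 8 lines: byyp vdrxo gbfo ttiu dtso uzn cwh mai
Final line 7: cwh

Answer: cwh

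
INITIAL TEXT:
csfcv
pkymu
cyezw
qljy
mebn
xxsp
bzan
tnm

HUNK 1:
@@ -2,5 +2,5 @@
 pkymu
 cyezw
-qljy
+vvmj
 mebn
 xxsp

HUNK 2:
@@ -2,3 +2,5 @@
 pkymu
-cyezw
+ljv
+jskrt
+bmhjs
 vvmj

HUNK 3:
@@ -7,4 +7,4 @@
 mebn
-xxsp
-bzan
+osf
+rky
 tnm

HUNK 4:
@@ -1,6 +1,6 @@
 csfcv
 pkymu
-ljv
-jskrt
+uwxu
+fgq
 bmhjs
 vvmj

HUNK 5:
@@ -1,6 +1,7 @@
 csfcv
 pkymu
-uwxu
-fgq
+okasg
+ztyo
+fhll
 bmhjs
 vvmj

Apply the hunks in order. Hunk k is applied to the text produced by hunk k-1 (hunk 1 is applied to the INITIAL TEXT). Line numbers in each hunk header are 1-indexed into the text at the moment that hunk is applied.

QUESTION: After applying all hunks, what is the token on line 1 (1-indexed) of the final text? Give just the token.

Answer: csfcv

Derivation:
Hunk 1: at line 2 remove [qljy] add [vvmj] -> 8 lines: csfcv pkymu cyezw vvmj mebn xxsp bzan tnm
Hunk 2: at line 2 remove [cyezw] add [ljv,jskrt,bmhjs] -> 10 lines: csfcv pkymu ljv jskrt bmhjs vvmj mebn xxsp bzan tnm
Hunk 3: at line 7 remove [xxsp,bzan] add [osf,rky] -> 10 lines: csfcv pkymu ljv jskrt bmhjs vvmj mebn osf rky tnm
Hunk 4: at line 1 remove [ljv,jskrt] add [uwxu,fgq] -> 10 lines: csfcv pkymu uwxu fgq bmhjs vvmj mebn osf rky tnm
Hunk 5: at line 1 remove [uwxu,fgq] add [okasg,ztyo,fhll] -> 11 lines: csfcv pkymu okasg ztyo fhll bmhjs vvmj mebn osf rky tnm
Final line 1: csfcv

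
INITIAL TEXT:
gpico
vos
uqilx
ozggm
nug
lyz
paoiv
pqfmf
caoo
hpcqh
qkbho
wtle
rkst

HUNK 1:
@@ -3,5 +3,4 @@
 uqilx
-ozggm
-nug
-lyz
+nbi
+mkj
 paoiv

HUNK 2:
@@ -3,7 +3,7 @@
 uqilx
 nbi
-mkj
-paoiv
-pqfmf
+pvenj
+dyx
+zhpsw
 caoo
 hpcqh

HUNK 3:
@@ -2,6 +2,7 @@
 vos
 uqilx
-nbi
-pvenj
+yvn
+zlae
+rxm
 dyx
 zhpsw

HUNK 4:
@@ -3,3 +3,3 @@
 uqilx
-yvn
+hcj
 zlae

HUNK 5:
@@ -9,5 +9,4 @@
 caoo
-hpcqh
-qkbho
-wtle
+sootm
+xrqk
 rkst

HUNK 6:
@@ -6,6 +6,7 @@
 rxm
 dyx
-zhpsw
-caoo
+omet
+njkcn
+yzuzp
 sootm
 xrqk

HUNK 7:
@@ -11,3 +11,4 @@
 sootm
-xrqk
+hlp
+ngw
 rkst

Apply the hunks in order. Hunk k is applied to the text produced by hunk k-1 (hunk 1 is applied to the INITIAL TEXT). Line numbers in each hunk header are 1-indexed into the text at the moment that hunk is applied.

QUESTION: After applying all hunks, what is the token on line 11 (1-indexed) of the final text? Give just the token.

Answer: sootm

Derivation:
Hunk 1: at line 3 remove [ozggm,nug,lyz] add [nbi,mkj] -> 12 lines: gpico vos uqilx nbi mkj paoiv pqfmf caoo hpcqh qkbho wtle rkst
Hunk 2: at line 3 remove [mkj,paoiv,pqfmf] add [pvenj,dyx,zhpsw] -> 12 lines: gpico vos uqilx nbi pvenj dyx zhpsw caoo hpcqh qkbho wtle rkst
Hunk 3: at line 2 remove [nbi,pvenj] add [yvn,zlae,rxm] -> 13 lines: gpico vos uqilx yvn zlae rxm dyx zhpsw caoo hpcqh qkbho wtle rkst
Hunk 4: at line 3 remove [yvn] add [hcj] -> 13 lines: gpico vos uqilx hcj zlae rxm dyx zhpsw caoo hpcqh qkbho wtle rkst
Hunk 5: at line 9 remove [hpcqh,qkbho,wtle] add [sootm,xrqk] -> 12 lines: gpico vos uqilx hcj zlae rxm dyx zhpsw caoo sootm xrqk rkst
Hunk 6: at line 6 remove [zhpsw,caoo] add [omet,njkcn,yzuzp] -> 13 lines: gpico vos uqilx hcj zlae rxm dyx omet njkcn yzuzp sootm xrqk rkst
Hunk 7: at line 11 remove [xrqk] add [hlp,ngw] -> 14 lines: gpico vos uqilx hcj zlae rxm dyx omet njkcn yzuzp sootm hlp ngw rkst
Final line 11: sootm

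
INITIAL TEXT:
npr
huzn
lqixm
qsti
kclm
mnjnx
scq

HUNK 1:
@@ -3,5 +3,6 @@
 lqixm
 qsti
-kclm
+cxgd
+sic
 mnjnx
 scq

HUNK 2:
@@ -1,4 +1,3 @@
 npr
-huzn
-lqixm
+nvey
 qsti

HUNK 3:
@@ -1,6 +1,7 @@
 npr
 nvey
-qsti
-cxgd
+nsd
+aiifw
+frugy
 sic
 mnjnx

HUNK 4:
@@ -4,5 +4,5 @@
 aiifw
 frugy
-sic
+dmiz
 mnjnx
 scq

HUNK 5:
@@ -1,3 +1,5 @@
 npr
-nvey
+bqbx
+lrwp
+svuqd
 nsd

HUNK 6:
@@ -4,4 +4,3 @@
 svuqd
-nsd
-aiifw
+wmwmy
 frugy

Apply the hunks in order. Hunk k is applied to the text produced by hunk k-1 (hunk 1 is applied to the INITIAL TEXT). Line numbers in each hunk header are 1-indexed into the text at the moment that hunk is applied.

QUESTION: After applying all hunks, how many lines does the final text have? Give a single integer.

Hunk 1: at line 3 remove [kclm] add [cxgd,sic] -> 8 lines: npr huzn lqixm qsti cxgd sic mnjnx scq
Hunk 2: at line 1 remove [huzn,lqixm] add [nvey] -> 7 lines: npr nvey qsti cxgd sic mnjnx scq
Hunk 3: at line 1 remove [qsti,cxgd] add [nsd,aiifw,frugy] -> 8 lines: npr nvey nsd aiifw frugy sic mnjnx scq
Hunk 4: at line 4 remove [sic] add [dmiz] -> 8 lines: npr nvey nsd aiifw frugy dmiz mnjnx scq
Hunk 5: at line 1 remove [nvey] add [bqbx,lrwp,svuqd] -> 10 lines: npr bqbx lrwp svuqd nsd aiifw frugy dmiz mnjnx scq
Hunk 6: at line 4 remove [nsd,aiifw] add [wmwmy] -> 9 lines: npr bqbx lrwp svuqd wmwmy frugy dmiz mnjnx scq
Final line count: 9

Answer: 9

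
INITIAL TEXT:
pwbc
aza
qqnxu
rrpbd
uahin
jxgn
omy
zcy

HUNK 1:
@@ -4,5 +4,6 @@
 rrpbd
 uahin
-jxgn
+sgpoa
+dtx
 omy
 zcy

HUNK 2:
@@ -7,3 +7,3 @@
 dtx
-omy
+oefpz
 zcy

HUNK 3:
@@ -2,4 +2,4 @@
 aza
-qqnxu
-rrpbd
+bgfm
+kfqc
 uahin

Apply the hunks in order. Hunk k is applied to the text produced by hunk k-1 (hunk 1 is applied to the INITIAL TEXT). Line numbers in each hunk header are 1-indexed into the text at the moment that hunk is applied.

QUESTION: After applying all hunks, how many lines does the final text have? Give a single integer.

Answer: 9

Derivation:
Hunk 1: at line 4 remove [jxgn] add [sgpoa,dtx] -> 9 lines: pwbc aza qqnxu rrpbd uahin sgpoa dtx omy zcy
Hunk 2: at line 7 remove [omy] add [oefpz] -> 9 lines: pwbc aza qqnxu rrpbd uahin sgpoa dtx oefpz zcy
Hunk 3: at line 2 remove [qqnxu,rrpbd] add [bgfm,kfqc] -> 9 lines: pwbc aza bgfm kfqc uahin sgpoa dtx oefpz zcy
Final line count: 9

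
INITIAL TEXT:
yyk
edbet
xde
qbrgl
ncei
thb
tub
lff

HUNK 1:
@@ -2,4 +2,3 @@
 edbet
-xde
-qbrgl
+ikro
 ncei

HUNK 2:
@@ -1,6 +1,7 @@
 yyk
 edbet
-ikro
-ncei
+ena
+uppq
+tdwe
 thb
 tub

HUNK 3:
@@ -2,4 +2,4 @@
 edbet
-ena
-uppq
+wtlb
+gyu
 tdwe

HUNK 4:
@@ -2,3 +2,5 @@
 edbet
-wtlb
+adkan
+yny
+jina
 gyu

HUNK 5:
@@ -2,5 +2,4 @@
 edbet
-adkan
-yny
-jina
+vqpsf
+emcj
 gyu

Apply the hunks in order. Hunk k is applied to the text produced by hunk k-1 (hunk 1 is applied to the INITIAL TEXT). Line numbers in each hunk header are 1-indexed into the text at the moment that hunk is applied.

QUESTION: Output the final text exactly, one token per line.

Hunk 1: at line 2 remove [xde,qbrgl] add [ikro] -> 7 lines: yyk edbet ikro ncei thb tub lff
Hunk 2: at line 1 remove [ikro,ncei] add [ena,uppq,tdwe] -> 8 lines: yyk edbet ena uppq tdwe thb tub lff
Hunk 3: at line 2 remove [ena,uppq] add [wtlb,gyu] -> 8 lines: yyk edbet wtlb gyu tdwe thb tub lff
Hunk 4: at line 2 remove [wtlb] add [adkan,yny,jina] -> 10 lines: yyk edbet adkan yny jina gyu tdwe thb tub lff
Hunk 5: at line 2 remove [adkan,yny,jina] add [vqpsf,emcj] -> 9 lines: yyk edbet vqpsf emcj gyu tdwe thb tub lff

Answer: yyk
edbet
vqpsf
emcj
gyu
tdwe
thb
tub
lff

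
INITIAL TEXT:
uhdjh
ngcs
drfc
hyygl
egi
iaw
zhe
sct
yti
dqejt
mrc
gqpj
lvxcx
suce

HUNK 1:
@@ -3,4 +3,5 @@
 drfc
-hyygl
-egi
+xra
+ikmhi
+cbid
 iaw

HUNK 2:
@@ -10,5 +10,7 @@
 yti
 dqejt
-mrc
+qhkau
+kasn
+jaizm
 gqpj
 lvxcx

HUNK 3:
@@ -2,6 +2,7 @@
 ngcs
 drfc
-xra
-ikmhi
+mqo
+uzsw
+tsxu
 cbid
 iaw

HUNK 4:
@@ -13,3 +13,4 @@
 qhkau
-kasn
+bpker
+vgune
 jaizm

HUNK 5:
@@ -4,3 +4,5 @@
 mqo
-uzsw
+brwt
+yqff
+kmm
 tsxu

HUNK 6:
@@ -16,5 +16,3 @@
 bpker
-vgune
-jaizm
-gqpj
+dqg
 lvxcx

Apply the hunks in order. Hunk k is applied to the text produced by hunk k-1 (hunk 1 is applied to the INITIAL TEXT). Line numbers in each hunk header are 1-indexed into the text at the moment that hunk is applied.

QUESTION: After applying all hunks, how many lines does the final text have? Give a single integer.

Hunk 1: at line 3 remove [hyygl,egi] add [xra,ikmhi,cbid] -> 15 lines: uhdjh ngcs drfc xra ikmhi cbid iaw zhe sct yti dqejt mrc gqpj lvxcx suce
Hunk 2: at line 10 remove [mrc] add [qhkau,kasn,jaizm] -> 17 lines: uhdjh ngcs drfc xra ikmhi cbid iaw zhe sct yti dqejt qhkau kasn jaizm gqpj lvxcx suce
Hunk 3: at line 2 remove [xra,ikmhi] add [mqo,uzsw,tsxu] -> 18 lines: uhdjh ngcs drfc mqo uzsw tsxu cbid iaw zhe sct yti dqejt qhkau kasn jaizm gqpj lvxcx suce
Hunk 4: at line 13 remove [kasn] add [bpker,vgune] -> 19 lines: uhdjh ngcs drfc mqo uzsw tsxu cbid iaw zhe sct yti dqejt qhkau bpker vgune jaizm gqpj lvxcx suce
Hunk 5: at line 4 remove [uzsw] add [brwt,yqff,kmm] -> 21 lines: uhdjh ngcs drfc mqo brwt yqff kmm tsxu cbid iaw zhe sct yti dqejt qhkau bpker vgune jaizm gqpj lvxcx suce
Hunk 6: at line 16 remove [vgune,jaizm,gqpj] add [dqg] -> 19 lines: uhdjh ngcs drfc mqo brwt yqff kmm tsxu cbid iaw zhe sct yti dqejt qhkau bpker dqg lvxcx suce
Final line count: 19

Answer: 19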